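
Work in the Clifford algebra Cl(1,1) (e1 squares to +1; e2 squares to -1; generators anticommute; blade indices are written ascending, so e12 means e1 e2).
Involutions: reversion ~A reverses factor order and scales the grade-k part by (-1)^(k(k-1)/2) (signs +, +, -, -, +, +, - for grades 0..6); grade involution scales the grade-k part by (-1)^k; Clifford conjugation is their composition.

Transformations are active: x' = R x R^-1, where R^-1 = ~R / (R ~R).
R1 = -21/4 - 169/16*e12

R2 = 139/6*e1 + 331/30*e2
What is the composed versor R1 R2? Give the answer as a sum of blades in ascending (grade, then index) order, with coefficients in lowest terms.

Distribute over the terms of R1 (each basis-blade product reordered to ascending indices, repeated generators contracted through their squares):
(-21/4) R2 = -973/8*e1 - 2317/40*e2
(-169/16*e12) R2 = 55939/480*e1 + 23491/96*e2
Summing the partial products and collecting blades:
Answer: -2441/480*e1 + 89651/480*e2


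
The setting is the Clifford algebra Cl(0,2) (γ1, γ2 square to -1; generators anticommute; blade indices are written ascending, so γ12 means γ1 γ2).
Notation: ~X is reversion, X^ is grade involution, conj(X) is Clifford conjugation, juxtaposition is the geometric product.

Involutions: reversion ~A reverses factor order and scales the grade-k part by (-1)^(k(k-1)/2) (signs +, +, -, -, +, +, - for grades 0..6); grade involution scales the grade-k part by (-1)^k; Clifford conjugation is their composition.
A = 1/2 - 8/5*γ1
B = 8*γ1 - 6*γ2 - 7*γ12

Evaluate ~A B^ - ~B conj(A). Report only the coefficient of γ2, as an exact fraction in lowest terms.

first term: -64/5 - 4*γ1 - 41/5*γ2 - 131/10*γ12
second term: -64/5 + 4*γ1 + 41/5*γ2 + 131/10*γ12
Answer: -82/5


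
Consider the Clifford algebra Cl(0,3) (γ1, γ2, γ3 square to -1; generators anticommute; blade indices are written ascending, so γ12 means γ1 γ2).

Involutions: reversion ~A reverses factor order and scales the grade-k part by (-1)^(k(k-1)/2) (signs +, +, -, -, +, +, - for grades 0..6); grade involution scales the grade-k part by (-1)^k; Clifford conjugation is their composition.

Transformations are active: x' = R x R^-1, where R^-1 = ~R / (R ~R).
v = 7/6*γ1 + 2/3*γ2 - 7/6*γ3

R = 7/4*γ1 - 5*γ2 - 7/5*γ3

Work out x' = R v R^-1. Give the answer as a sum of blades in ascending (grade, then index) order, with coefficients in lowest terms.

~R = 7/4*γ1 - 5*γ2 - 7/5*γ3, and R ~R = -12009/400, so R^-1 = ~R / (-12009/400).
R v = -41/120 + 7*γ12 - 49/120*γ13 + 203/30*γ23
Answer: -81193/72054*γ1 - 28118/36027*γ2 + 81767/72054*γ3


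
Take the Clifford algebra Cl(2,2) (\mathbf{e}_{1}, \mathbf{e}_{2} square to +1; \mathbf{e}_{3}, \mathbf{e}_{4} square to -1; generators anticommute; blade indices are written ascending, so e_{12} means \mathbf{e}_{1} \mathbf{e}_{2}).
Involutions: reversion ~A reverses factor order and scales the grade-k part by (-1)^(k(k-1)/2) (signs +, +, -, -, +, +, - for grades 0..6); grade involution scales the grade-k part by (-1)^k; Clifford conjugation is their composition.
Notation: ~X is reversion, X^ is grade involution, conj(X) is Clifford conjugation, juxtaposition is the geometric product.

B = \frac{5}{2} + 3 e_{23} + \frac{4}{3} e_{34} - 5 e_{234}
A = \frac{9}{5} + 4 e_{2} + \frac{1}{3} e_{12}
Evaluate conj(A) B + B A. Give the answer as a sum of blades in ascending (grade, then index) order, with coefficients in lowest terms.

first term: \frac{9}{2} - 10 e_{2} - 12 e_{3} - \frac{5}{6} e_{12} - e_{13} + \frac{27}{5} e_{23} + \frac{112}{5} e_{34} + \frac{5}{3} e_{134} - \frac{43}{3} e_{234} - \frac{4}{9} e_{1234}
second term: \frac{9}{2} + 10 e_{2} - 12 e_{3} + \frac{5}{6} e_{12} - e_{13} + \frac{27}{5} e_{23} - \frac{88}{5} e_{34} + \frac{5}{3} e_{134} - \frac{11}{3} e_{234} + \frac{4}{9} e_{1234}
Answer: 9 - 24 e_{3} - 2 e_{13} + \frac{54}{5} e_{23} + \frac{24}{5} e_{34} + \frac{10}{3} e_{134} - 18 e_{234}


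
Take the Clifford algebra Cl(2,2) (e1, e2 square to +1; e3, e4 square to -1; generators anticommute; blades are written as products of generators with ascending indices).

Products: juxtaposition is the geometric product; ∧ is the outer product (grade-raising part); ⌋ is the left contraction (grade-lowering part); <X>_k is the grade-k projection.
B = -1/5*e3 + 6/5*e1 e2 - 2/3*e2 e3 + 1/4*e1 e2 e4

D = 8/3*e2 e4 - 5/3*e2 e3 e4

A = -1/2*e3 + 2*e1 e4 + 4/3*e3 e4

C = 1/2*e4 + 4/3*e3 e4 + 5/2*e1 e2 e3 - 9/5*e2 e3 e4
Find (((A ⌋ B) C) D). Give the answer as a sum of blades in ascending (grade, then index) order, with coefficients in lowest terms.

step 1: -1/10 - 1/6*e2
step 2: -1/20*e4 + 5/12*e1 e3 - 1/12*e2 e4 + 1/6*e3 e4 - 1/4*e1 e2 e3 - 19/450*e2 e3 e4
step 3: -79/270 + 13/90*e2 - 71/2700*e3 + 5/12*e1 e4 - 19/36*e2 e3 - 25/36*e1 e2 e4 + 2/3*e1 e3 e4 - 10/9*e1 e2 e3 e4
Answer: -79/270 + 13/90*e2 - 71/2700*e3 + 5/12*e1 e4 - 19/36*e2 e3 - 25/36*e1 e2 e4 + 2/3*e1 e3 e4 - 10/9*e1 e2 e3 e4


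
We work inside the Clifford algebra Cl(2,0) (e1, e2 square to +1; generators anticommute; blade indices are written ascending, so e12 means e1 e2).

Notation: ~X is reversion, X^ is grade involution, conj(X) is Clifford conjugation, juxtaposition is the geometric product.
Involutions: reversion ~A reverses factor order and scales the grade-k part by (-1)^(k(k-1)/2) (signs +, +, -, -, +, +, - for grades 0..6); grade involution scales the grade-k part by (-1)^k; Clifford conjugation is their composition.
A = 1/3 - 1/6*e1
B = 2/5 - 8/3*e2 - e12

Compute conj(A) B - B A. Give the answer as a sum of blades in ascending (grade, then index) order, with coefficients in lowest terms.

first term: 2/15 + 1/15*e1 - 19/18*e2 - 7/9*e12
second term: 2/15 - 1/15*e1 - 19/18*e2 - 7/9*e12
Answer: 2/15*e1


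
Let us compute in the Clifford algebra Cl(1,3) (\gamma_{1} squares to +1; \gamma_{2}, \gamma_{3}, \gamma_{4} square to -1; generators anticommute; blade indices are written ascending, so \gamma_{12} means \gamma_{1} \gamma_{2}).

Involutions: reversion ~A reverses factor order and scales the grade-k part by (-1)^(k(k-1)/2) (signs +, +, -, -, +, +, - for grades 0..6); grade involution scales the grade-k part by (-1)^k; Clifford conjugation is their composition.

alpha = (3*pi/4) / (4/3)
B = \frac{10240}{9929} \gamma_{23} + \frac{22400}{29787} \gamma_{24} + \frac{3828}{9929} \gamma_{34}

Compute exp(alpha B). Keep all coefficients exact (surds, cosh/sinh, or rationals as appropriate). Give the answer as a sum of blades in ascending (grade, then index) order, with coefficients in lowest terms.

B^2 term by term: the squares give (\frac{10240}{9929})^2*(\gamma_{23})^2 + (\frac{22400}{29787})^2*(\gamma_{24})^2 + (\frac{3828}{9929})^2*(\gamma_{34})^2 = \frac{104857600}{98585041}*(-1) + \frac{501760000}{887265369}*(-1) + \frac{14653584}{98585041}*(-1) = -\frac{16}{9} (each basis 2-blade squares to minus the product of its generators' squares); cross terms between blades sharing an index anticommute and cancel. So B^2 = -\frac{16}{9}.
B^2 = -\frac{16}{9} — since the square is negative, the closed form is circular: l = \frac{4}{3}, alpha*l = \frac{3 \pi}{4}, so exp(alpha B) = cos(\frac{3 \pi}{4}) + (sin(\frac{3 \pi}{4})/(\frac{4}{3}))*B = - \frac{\sqrt{2}}{2} + (\frac{3 \sqrt{2}}{8})*B.
Answer: - \frac{\sqrt{2}}{2} + \frac{3840 \sqrt{2}}{9929} \gamma_{23} + \frac{2800 \sqrt{2}}{9929} \gamma_{24} + \frac{2871 \sqrt{2}}{19858} \gamma_{34}


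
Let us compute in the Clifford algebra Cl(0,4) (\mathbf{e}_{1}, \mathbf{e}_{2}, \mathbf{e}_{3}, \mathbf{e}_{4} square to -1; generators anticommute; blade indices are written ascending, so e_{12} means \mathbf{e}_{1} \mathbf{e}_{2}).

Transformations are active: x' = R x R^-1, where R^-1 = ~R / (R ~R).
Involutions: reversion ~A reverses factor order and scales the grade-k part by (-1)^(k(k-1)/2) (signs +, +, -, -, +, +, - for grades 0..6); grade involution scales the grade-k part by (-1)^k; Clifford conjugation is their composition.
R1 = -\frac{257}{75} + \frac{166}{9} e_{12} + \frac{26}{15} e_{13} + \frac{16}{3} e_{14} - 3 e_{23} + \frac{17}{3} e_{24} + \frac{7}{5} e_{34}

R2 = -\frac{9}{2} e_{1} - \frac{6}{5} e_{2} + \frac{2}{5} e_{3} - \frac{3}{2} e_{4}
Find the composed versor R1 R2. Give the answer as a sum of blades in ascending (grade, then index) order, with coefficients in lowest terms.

Distribute over the terms of R2 (each basis-blade product reordered to ascending indices, repeated generators contracted through their squares):
R1 (-\frac{9}{2} e_{1}) = \frac{771}{50} e_{1} - 83 e_{2} - \frac{39}{5} e_{3} - 24 e_{4} + \frac{27}{2} e_{123} - \frac{51}{2} e_{124} - \frac{63}{10} e_{134}
R1 (-\frac{6}{5} e_{2}) = \frac{332}{15} e_{1} + \frac{514}{125} e_{2} + \frac{18}{5} e_{3} - \frac{34}{5} e_{4} + \frac{52}{25} e_{123} + \frac{32}{5} e_{124} - \frac{42}{25} e_{234}
R1 (\frac{2}{5} e_{3}) = -\frac{52}{75} e_{1} + \frac{6}{5} e_{2} - \frac{514}{375} e_{3} + \frac{14}{25} e_{4} + \frac{332}{45} e_{123} - \frac{32}{15} e_{134} - \frac{34}{15} e_{234}
R1 (-\frac{3}{2} e_{4}) = 8 e_{1} + \frac{17}{2} e_{2} + \frac{21}{10} e_{3} + \frac{257}{50} e_{4} - \frac{83}{3} e_{124} - \frac{13}{5} e_{134} + \frac{9}{2} e_{234}
Summing the partial products and collecting blades:
Answer: \frac{2243}{50} e_{1} - \frac{17297}{250} e_{2} - \frac{2603}{750} e_{3} - \frac{251}{10} e_{4} + \frac{10331}{450} e_{123} - \frac{1403}{30} e_{124} - \frac{331}{30} e_{134} + \frac{83}{150} e_{234}


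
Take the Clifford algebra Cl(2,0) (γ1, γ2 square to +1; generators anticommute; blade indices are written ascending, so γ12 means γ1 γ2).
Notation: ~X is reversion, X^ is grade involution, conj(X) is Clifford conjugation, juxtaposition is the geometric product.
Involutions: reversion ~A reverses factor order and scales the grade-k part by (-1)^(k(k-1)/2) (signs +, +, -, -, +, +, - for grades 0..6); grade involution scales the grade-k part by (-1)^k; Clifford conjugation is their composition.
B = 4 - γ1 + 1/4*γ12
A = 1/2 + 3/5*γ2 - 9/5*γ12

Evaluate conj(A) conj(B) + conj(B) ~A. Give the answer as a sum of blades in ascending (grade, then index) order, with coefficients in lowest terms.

first term: 49/20 + 7/20*γ1 - 21/5*γ2 + 307/40*γ12
second term: 49/20 + 7/20*γ1 + 21/5*γ2 + 307/40*γ12
Answer: 49/10 + 7/10*γ1 + 307/20*γ12


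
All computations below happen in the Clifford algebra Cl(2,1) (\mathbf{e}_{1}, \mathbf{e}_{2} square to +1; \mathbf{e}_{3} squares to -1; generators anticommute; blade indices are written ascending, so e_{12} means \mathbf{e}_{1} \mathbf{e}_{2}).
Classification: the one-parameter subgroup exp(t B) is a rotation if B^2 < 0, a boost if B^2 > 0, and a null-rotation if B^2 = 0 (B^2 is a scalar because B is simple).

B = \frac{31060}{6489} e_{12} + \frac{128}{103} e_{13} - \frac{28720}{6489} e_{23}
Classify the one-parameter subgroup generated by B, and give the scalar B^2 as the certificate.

B^2 term by term: the squares give (\frac{31060}{6489})^2*(e_{12})^2 + (\frac{128}{103})^2*(e_{13})^2 + (-\frac{28720}{6489})^2*(e_{23})^2 = \frac{964723600}{42107121}*(-1) + \frac{16384}{10609}*(+1) + \frac{824838400}{42107121}*(+1) = -\frac{16}{9} (each basis 2-blade squares to minus the product of its generators' squares); cross terms between blades sharing an index anticommute and cancel. So B^2 = -\frac{16}{9}.
Answer: rotation, certificate B^2 = -\frac{16}{9}. No conjugation can change B^2 = -\frac{16}{9}; the sign gives the class.


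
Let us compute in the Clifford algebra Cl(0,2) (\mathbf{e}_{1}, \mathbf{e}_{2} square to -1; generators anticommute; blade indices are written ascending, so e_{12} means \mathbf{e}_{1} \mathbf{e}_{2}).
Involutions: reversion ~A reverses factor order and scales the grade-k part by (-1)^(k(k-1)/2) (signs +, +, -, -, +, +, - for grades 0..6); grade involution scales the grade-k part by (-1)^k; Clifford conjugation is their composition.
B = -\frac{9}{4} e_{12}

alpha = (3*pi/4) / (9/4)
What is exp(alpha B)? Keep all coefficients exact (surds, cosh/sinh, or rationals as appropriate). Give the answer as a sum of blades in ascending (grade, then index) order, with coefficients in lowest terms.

B^2 = (-\frac{9}{4})^2*(e_{12})^2 = \frac{81}{16}*(-1) = -\frac{81}{16} (a basis 2-blade squares to minus the product of its generators' squares).
B^2 = -\frac{81}{16} — since the square is negative, the closed form is circular: l = \frac{9}{4}, alpha*l = \frac{3 \pi}{4}, so exp(alpha B) = cos(\frac{3 \pi}{4}) + (sin(\frac{3 \pi}{4})/(\frac{9}{4}))*B = - \frac{\sqrt{2}}{2} + (\frac{2 \sqrt{2}}{9})*B.
Answer: - \frac{\sqrt{2}}{2} - \frac{\sqrt{2}}{2} e_{12}


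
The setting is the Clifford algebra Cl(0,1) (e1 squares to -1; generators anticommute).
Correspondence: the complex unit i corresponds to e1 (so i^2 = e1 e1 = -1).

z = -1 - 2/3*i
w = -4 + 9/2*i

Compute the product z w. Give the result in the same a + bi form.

In blades: z = -1 - 2/3*e1, w = -4 + 9/2*e1.
Distribute z over w term by term (generator squares from the signature, products reordered to ascending indices): (-1)*w = 4 - 9/2*e1; (-2/3*e1)*w = 3 + 8/3*e1.
Sum: 7 - 11/6*e1; translating back through the correspondence:
Answer: 7 - 11/6*i


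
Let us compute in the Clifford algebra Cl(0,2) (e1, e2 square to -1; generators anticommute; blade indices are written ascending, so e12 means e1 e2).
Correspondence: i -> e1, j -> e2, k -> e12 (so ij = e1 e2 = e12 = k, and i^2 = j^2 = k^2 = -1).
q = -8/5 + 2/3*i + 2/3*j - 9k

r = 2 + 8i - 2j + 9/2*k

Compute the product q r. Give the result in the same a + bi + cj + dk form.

In blades: q = -8/5 + 2/3*e1 + 2/3*e2 - 9*e12, r = 2 + 8*e1 - 2*e2 + 9/2*e12.
Distribute q over r term by term (generator squares from the signature, products reordered to ascending indices): (-8/5)*r = -16/5 - 64/5*e1 + 16/5*e2 - 36/5*e12; (2/3*e1)*r = -16/3 + 4/3*e1 - 3*e2 - 4/3*e12; (2/3*e2)*r = 4/3 + 3*e1 + 4/3*e2 - 16/3*e12; (-9*e12)*r = 81/2 - 18*e1 - 72*e2 - 18*e12.
Sum: 333/10 - 397/15*e1 - 1057/15*e2 - 478/15*e12; translating back through the correspondence:
Answer: 333/10 - 397/15*i - 1057/15*j - 478/15*k


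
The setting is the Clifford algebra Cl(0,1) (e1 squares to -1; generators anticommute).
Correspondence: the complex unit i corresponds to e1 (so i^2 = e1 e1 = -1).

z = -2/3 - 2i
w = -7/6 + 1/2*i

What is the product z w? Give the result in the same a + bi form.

In blades: z = -2/3 - 2*e1, w = -7/6 + 1/2*e1.
Distribute z over w term by term (generator squares from the signature, products reordered to ascending indices): (-2/3)*w = 7/9 - 1/3*e1; (-2*e1)*w = 1 + 7/3*e1.
Sum: 16/9 + 2*e1; translating back through the correspondence:
Answer: 16/9 + 2i


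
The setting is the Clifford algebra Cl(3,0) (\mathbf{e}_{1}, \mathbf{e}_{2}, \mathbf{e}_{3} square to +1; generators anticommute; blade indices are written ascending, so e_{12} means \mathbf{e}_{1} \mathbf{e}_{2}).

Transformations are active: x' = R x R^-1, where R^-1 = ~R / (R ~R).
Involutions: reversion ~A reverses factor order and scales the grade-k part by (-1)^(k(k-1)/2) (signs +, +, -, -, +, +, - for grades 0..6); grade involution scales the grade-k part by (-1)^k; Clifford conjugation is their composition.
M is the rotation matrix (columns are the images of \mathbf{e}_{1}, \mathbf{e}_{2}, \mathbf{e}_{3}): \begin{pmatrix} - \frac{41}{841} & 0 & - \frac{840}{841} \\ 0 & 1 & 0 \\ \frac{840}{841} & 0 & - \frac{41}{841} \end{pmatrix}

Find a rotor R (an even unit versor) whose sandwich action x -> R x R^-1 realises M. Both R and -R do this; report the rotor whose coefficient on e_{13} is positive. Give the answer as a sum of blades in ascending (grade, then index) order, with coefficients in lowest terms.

Method: write R = a + b12*e_{12} + b13*e_{13} + b23*e_{23} with a^2 + b12^2 + b13^2 + b23^2 = 1 (so R^-1 = ~R). Expanding the columns R e_j ~R gives tr M = 4a^2 - 1 and, from the antisymmetric part, M21 - M12 = -4a*b12, M13 - M31 = 4a*b13, M32 - M23 = -4a*b23.
Here tr M = \frac{759}{841}, so a^2 = (1 + tr M)/4 = \frac{400}{841} and a = ±\frac{20}{29}. Taking a = \frac{20}{29}: M21 - M12 = 0, M13 - M31 = -\frac{1680}{841}, M32 - M23 = 0, giving b12 = 0, b13 = -\frac{21}{29}, b23 = 0, i.e. R = \frac{20}{29} - \frac{21}{29} e_{13}.
Its e_{13} coefficient is negative, so report the other preimage -R.
Answer: -\frac{20}{29} + \frac{21}{29} e_{13}. Note: both R and -R realise this M (trace \frac{759}{841}); the covering map identifies them, and the e_{13}-coefficient sign is the tie-breaker.


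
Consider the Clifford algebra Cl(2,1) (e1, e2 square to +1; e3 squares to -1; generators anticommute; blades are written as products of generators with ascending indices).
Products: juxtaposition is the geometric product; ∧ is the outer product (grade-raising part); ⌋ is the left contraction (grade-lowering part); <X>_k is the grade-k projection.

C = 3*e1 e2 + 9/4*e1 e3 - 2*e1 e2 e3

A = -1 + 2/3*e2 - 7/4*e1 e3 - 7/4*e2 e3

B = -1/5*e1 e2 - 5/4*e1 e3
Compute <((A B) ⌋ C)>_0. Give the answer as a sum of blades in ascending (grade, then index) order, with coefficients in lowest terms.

step 1: 35/16 + 2/15*e1 - 159/80*e1 e2 + 9/10*e1 e3 + 7/20*e2 e3 + 5/6*e1 e2 e3
step 2: 1517/240 - 7/10*e1 + 11/5*e2 - 147/40*e3 + 105/16*e1 e2 + 315/64*e1 e3 - 4/15*e2 e3 - 35/8*e1 e2 e3
step 3: 1517/240
Answer: 1517/240


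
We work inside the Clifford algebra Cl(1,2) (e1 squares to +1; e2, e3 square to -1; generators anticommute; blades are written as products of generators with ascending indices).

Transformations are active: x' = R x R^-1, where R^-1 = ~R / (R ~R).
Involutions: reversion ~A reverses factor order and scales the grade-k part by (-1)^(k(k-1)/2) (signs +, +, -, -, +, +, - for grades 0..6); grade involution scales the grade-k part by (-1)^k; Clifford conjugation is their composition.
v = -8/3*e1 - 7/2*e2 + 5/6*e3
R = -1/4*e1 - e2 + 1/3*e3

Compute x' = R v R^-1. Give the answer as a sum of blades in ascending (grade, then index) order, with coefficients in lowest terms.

~R = -1/4*e1 - e2 + 1/3*e3, and R ~R = -151/144, so R^-1 = ~R / (-151/144).
R v = -28/9 - 43/24*e1 e2 + 49/72*e1 e3 + 1/3*e2 e3
Answer: 536/453*e1 - 735/302*e2 + 1037/906*e3


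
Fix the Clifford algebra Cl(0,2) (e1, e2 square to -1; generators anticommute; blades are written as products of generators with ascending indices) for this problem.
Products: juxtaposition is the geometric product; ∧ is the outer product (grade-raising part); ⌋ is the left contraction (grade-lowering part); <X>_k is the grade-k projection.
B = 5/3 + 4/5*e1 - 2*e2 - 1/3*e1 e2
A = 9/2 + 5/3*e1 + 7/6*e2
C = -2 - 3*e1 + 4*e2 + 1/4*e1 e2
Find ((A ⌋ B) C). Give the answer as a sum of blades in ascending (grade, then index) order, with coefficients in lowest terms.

step 1: 17/2 + 289/90*e1 - 76/9*e2 - 3/2*e1 e2
step 2: 9643/360 - 841/30*e1 + 19651/360*e2 - 2651/360*e1 e2
Answer: 9643/360 - 841/30*e1 + 19651/360*e2 - 2651/360*e1 e2


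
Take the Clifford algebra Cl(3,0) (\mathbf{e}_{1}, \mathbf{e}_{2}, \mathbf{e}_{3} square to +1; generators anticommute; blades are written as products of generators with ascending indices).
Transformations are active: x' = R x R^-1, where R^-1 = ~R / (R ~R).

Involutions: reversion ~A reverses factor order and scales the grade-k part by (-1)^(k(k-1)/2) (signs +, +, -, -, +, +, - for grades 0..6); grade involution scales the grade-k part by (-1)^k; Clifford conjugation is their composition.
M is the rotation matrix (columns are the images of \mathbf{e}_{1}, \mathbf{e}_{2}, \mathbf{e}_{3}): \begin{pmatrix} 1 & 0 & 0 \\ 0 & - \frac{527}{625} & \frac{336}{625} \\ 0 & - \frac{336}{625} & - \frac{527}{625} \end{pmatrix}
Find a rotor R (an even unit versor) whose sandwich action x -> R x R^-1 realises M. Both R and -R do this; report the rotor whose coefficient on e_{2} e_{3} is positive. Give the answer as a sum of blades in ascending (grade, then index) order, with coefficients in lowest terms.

Method: write R = a + b12*e_{1} e_{2} + b13*e_{1} e_{3} + b23*e_{2} e_{3} with a^2 + b12^2 + b13^2 + b23^2 = 1 (so R^-1 = ~R). Expanding the columns R e_j ~R gives tr M = 4a^2 - 1 and, from the antisymmetric part, M21 - M12 = -4a*b12, M13 - M31 = 4a*b13, M32 - M23 = -4a*b23.
Here tr M = -\frac{429}{625}, so a^2 = (1 + tr M)/4 = \frac{49}{625} and a = ±\frac{7}{25}. Taking a = \frac{7}{25}: M21 - M12 = 0, M13 - M31 = 0, M32 - M23 = -\frac{672}{625}, giving b12 = 0, b13 = 0, b23 = \frac{24}{25}, i.e. R = \frac{7}{25} + \frac{24}{25} e_{2} e_{3}.
Its e_{2} e_{3} coefficient is already positive.
Answer: \frac{7}{25} + \frac{24}{25} e_{2} e_{3}. Key observation: the double cover Spin(3) -> SO(3) sends R and -R to the same matrix (trace -\frac{429}{625} here), so the stated sign of the e_{2} e_{3} coefficient is what selects one sheet.


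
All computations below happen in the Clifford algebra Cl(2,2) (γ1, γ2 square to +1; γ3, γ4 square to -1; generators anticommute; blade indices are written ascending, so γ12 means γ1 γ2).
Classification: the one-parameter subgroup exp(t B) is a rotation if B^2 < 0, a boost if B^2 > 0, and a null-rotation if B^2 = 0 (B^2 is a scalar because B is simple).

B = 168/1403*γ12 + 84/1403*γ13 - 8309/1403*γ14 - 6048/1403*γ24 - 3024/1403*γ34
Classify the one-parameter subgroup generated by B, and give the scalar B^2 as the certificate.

B^2 term by term: the squares give (168/1403)^2*(γ12)^2 + (84/1403)^2*(γ13)^2 + (-8309/1403)^2*(γ14)^2 + (-6048/1403)^2*(γ24)^2 + (-3024/1403)^2*(γ34)^2 = 28224/1968409*(-1) + 7056/1968409*(+1) + 69039481/1968409*(+1) + 36578304/1968409*(+1) + 9144576/1968409*(-1) = 49 (each basis 2-blade squares to minus the product of its generators' squares); cross terms between blades sharing an index anticommute and cancel; the commuting (index-disjoint) pairs give grade-4 terms 2*c*c'*(blade product), which cancel blade by blade — γ1234: -1016064/1968409 + 1016064/1968409 = 0 — confirming B is simple. So B^2 = 49.
Answer: boost, certificate B^2 = 49. Check the certificate: B^2 = 49, and that sign is decisive whatever form B takes.


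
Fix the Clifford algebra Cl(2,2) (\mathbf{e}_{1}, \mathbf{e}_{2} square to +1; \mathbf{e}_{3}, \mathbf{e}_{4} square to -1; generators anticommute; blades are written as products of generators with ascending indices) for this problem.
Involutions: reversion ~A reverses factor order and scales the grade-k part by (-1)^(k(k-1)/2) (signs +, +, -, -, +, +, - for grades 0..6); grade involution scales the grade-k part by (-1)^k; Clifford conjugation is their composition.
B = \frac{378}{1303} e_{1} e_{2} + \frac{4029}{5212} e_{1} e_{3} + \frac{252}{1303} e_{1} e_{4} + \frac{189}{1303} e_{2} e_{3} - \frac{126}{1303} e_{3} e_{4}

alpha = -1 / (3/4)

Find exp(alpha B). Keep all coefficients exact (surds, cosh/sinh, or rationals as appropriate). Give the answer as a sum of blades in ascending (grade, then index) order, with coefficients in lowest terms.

B^2 term by term: the squares give (\frac{378}{1303})^2*(e_{1} e_{2})^2 + (\frac{4029}{5212})^2*(e_{1} e_{3})^2 + (\frac{252}{1303})^2*(e_{1} e_{4})^2 + (\frac{189}{1303})^2*(e_{2} e_{3})^2 + (-\frac{126}{1303})^2*(e_{3} e_{4})^2 = \frac{142884}{1697809}*(-1) + \frac{16232841}{27164944}*(+1) + \frac{63504}{1697809}*(+1) + \frac{35721}{1697809}*(+1) + \frac{15876}{1697809}*(-1) = \frac{9}{16} (each basis 2-blade squares to minus the product of its generators' squares); cross terms between blades sharing an index anticommute and cancel; the commuting (index-disjoint) pairs give grade-4 terms 2*c*c'*(blade product), which cancel blade by blade — e_{1} e_{2} e_{3} e_{4}: -\frac{95256}{1697809} + \frac{95256}{1697809} = 0 — confirming B is simple. So B^2 = \frac{9}{16}.
B^2 = \frac{9}{16} — the positive square puts this in the hyperbolic regime; l = \frac{3}{4}, alpha*l = -1, so exp(alpha B) = cosh(-1) + (sinh(-1)/(\frac{3}{4}))*B = \cosh{\left(1 \right)} + (- \frac{4 \sinh{\left(1 \right)}}{3})*B.
Answer: \cosh{\left(1 \right)} - \frac{504 \sinh{\left(1 \right)}}{1303} e_{1} e_{2} - \frac{1343 \sinh{\left(1 \right)}}{1303} e_{1} e_{3} - \frac{336 \sinh{\left(1 \right)}}{1303} e_{1} e_{4} - \frac{252 \sinh{\left(1 \right)}}{1303} e_{2} e_{3} + \frac{168 \sinh{\left(1 \right)}}{1303} e_{3} e_{4}


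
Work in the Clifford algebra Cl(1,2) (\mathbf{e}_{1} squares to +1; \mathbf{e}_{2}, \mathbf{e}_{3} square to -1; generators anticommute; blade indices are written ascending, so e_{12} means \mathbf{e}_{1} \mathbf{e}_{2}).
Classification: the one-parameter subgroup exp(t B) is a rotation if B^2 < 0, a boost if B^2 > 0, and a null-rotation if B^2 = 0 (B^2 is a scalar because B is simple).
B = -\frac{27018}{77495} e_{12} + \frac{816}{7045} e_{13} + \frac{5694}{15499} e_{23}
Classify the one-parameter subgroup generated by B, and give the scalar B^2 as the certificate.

B^2 term by term: the squares give (-\frac{27018}{77495})^2*(e_{12})^2 + (\frac{816}{7045})^2*(e_{13})^2 + (\frac{5694}{15499})^2*(e_{23})^2 = \frac{729972324}{6005475025}*(+1) + \frac{665856}{49632025}*(+1) + \frac{32421636}{240219001}*(-1) = 0 (each basis 2-blade squares to minus the product of its generators' squares); cross terms between blades sharing an index anticommute and cancel. So B^2 = 0.
Answer: null-rotation, certificate B^2 = 0. The invariant at work: B^2 = 0 is unchanged by conjugation, hence its sign classifies the subgroup whatever basis B is written in.


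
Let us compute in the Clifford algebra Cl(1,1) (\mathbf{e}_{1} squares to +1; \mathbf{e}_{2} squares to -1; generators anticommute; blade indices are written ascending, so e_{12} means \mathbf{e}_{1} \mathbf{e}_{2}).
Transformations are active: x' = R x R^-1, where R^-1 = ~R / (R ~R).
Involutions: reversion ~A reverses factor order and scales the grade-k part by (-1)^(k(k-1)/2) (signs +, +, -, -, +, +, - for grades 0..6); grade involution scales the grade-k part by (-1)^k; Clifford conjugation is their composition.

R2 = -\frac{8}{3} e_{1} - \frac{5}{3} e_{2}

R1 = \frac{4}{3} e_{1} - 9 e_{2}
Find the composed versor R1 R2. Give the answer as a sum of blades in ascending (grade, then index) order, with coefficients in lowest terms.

Distribute over the terms of R1 (each basis-blade product reordered to ascending indices, repeated generators contracted through their squares):
(\frac{4}{3} e_{1}) R2 = -\frac{32}{9} - \frac{20}{9} e_{12}
(-9 e_{2}) R2 = -15 - 24 e_{12}
Summing the partial products and collecting blades:
Answer: -\frac{167}{9} - \frac{236}{9} e_{12}


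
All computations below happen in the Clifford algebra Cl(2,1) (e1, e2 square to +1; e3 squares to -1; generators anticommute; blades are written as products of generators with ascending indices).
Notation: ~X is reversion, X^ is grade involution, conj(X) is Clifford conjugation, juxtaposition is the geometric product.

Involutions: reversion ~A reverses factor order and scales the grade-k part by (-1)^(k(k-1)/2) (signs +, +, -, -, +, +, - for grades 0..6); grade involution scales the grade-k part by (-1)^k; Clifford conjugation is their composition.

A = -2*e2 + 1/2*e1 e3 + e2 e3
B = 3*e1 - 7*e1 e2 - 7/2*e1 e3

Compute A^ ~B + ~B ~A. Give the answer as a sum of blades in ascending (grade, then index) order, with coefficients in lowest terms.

first term: 7/4 - 14*e1 - 3/2*e3 - 19/2*e1 e2 - 7*e1 e3 + 7/2*e2 e3 - 4*e1 e2 e3
second term: -7/4 - 14*e1 - 3/2*e3 - 19/2*e1 e2 - 7*e1 e3 + 7/2*e2 e3 + 4*e1 e2 e3
Answer: -28*e1 - 3*e3 - 19*e1 e2 - 14*e1 e3 + 7*e2 e3


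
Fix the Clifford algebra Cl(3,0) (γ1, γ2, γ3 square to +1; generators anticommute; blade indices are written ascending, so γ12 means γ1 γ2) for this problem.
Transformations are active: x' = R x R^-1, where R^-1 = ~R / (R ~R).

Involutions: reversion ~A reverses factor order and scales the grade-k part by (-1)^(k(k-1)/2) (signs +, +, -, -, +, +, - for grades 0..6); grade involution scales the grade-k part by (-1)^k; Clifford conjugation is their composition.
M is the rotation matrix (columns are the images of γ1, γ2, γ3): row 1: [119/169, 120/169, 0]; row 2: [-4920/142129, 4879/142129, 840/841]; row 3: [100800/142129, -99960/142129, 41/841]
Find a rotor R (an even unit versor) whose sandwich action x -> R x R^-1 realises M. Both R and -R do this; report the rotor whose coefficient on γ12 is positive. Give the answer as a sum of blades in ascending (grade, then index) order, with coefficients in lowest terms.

Method: write R = a + b12*γ12 + b13*γ13 + b23*γ23 with a^2 + b12^2 + b13^2 + b23^2 = 1 (so R^-1 = ~R). Expanding the columns R e_j ~R gives tr M = 4a^2 - 1 and, from the antisymmetric part, M21 - M12 = -4a*b12, M13 - M31 = 4a*b13, M32 - M23 = -4a*b23.
Here tr M = 111887/142129, so a^2 = (1 + tr M)/4 = 63504/142129 and a = ±252/377. Taking a = 252/377: M21 - M12 = -105840/142129, M13 - M31 = -100800/142129, M32 - M23 = -241920/142129, giving b12 = 105/377, b13 = -100/377, b23 = 240/377, i.e. R = 252/377 + 105/377*γ12 - 100/377*γ13 + 240/377*γ23.
Its γ12 coefficient is already positive.
Answer: 252/377 + 105/377*γ12 - 100/377*γ13 + 240/377*γ23. Recall the cover is two-to-one: with M of trace 111887/142129, both preimages act alike, and the stated γ12 sign chooses the sheet.


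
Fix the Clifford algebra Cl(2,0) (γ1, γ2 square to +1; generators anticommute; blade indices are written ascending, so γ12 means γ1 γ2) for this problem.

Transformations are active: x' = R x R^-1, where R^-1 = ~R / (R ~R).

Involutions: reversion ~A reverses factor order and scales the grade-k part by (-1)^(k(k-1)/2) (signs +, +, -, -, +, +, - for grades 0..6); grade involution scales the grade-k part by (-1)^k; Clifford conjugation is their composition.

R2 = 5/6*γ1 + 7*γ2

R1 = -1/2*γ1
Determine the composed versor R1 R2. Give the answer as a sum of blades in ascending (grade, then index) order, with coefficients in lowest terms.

Distribute over the terms of R1 (each basis-blade product reordered to ascending indices, repeated generators contracted through their squares):
(-1/2*γ1) R2 = -5/12 - 7/2*γ12
Answer: -5/12 - 7/2*γ12


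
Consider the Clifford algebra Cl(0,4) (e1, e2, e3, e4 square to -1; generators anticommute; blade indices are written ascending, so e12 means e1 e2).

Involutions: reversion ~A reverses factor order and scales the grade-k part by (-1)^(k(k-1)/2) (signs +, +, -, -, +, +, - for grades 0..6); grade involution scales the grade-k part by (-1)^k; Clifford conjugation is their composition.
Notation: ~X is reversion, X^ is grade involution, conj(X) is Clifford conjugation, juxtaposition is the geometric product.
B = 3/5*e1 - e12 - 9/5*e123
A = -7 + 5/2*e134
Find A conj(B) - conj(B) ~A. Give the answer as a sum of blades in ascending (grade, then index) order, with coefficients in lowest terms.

first term: 21/5*e1 - 7*e12 + 9/2*e24 + 3/2*e34 + 63/5*e123 - 5/2*e234
second term: 21/5*e1 - 7*e12 + 9/2*e24 - 3/2*e34 + 63/5*e123 - 5/2*e234
Answer: 3*e34


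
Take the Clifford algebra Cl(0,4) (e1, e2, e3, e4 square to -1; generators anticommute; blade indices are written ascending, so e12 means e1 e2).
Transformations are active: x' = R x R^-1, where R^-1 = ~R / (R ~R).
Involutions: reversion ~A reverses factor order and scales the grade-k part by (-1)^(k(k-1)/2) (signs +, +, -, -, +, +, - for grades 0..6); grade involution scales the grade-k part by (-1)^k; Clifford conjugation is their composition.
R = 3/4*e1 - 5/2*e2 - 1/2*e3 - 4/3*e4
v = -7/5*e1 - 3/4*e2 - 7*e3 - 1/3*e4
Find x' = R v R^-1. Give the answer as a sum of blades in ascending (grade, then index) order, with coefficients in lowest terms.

~R = 3/4*e1 - 5/2*e2 - 1/2*e3 - 4/3*e4, and R ~R = -1273/144, so R^-1 = ~R / (-1273/144).
R v = -1717/360 - 65/16*e12 - 119/20*e13 - 127/60*e14 + 137/8*e23 - 1/6*e24 - 55/6*e34
Answer: 14062/6365*e1 - 9917/5092*e2 + 41121/6365*e3 - 21107/19095*e4


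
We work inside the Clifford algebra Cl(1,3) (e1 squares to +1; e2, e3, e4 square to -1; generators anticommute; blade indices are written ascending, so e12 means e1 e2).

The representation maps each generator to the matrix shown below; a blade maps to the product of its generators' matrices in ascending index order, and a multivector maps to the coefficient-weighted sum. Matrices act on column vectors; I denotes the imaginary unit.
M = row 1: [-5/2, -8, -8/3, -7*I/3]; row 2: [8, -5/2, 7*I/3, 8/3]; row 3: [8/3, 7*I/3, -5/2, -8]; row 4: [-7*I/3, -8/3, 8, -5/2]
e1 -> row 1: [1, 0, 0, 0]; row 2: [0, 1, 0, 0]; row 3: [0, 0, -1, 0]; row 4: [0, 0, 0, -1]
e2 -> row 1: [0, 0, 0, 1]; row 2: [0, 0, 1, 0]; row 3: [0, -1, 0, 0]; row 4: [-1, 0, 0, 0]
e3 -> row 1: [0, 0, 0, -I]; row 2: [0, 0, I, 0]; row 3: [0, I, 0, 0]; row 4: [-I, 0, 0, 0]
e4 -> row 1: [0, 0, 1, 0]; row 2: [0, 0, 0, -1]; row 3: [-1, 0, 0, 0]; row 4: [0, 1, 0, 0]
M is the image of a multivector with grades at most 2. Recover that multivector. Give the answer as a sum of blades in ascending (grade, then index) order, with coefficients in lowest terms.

Method: the blade images are trace-orthogonal — tr(rho(e_A) rho(e_B)^-1) = 4 if A = B and 0 otherwise — and rho(e_A)^-1 = (e_A)^2 * rho(e_A) with (e_A)^2 = +1 or -1, so the coefficient of e_A in the preimage is (e_A)^2 * tr(M rho(e_A))/4.
Nonzero projections over blades of grade <= 2: 1: (1)^2 = +1, tr(M 1) = -10, coefficient -5/2; e3: (e3)^2 = -1, tr(M rho(e3)) = -28/3, coefficient 7/3; e4: (e4)^2 = -1, tr(M rho(e4)) = 32/3, coefficient -8/3; e24: (e24)^2 = -1, tr(M rho(e24)) = 32, coefficient -8. Every other blade of grade <= 2 projects to 0.
Answer: -5/2 + 7/3*e3 - 8/3*e4 - 8*e24


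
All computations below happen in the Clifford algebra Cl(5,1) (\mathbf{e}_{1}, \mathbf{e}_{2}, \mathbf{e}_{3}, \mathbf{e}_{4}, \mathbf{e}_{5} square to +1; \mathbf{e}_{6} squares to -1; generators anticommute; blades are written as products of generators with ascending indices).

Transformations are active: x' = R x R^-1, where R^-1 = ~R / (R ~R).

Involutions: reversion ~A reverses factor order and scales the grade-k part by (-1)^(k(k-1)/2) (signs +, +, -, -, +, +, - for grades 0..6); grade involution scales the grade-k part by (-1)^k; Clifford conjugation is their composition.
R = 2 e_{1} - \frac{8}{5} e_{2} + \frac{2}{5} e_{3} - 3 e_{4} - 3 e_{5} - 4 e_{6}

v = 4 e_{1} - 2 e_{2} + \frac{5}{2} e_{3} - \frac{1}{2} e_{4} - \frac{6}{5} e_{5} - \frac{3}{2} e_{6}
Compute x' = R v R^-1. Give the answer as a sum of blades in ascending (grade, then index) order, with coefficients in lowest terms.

~R = 2 e_{1} - \frac{8}{5} e_{2} + \frac{2}{5} e_{3} - 3 e_{4} - 3 e_{5} - 4 e_{6}, and R ~R = \frac{218}{25}, so R^-1 = ~R / (\frac{218}{25}).
R v = \frac{113}{10} + \frac{12}{5} e_{1} e_{2} + \frac{17}{5} e_{1} e_{3} + 11 e_{1} e_{4} + \frac{48}{5} e_{1} e_{5} + 13 e_{1} e_{6} - \frac{16}{5} e_{2} e_{3} - \frac{26}{5} e_{2} e_{4} - \frac{102}{25} e_{2} e_{5} - \frac{28}{5} e_{2} e_{6} + \frac{73}{10} e_{3} e_{4} + \frac{351}{50} e_{3} e_{5} + \frac{47}{5} e_{3} e_{6} + \frac{21}{10} e_{4} e_{5} + \frac{5}{2} e_{4} e_{6} - \frac{3}{10} e_{5} e_{6}
Answer: \frac{129}{109} e_{1} - \frac{234}{109} e_{2} - \frac{319}{218} e_{3} - \frac{793}{109} e_{4} - \frac{7167}{1090} e_{5} - \frac{1933}{218} e_{6}


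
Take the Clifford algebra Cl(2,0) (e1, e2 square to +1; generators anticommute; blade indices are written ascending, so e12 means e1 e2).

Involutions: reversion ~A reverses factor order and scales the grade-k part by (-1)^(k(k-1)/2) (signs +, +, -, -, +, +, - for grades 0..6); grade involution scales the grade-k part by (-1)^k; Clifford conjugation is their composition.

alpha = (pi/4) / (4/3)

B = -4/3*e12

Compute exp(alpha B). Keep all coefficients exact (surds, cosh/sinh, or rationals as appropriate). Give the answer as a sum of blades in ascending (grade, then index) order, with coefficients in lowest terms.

B^2 = (-4/3)^2*(e12)^2 = 16/9*(-1) = -16/9 (a basis 2-blade squares to minus the product of its generators' squares).
B^2 = -16/9 — since the square is negative, the closed form is circular: l = 4/3, alpha*l = pi/4, so exp(alpha B) = cos(pi/4) + (sin(pi/4)/(4/3))*B = sqrt(2)/2 + (3*sqrt(2)/8)*B.
Answer: sqrt(2)/2 - sqrt(2)/2*e12


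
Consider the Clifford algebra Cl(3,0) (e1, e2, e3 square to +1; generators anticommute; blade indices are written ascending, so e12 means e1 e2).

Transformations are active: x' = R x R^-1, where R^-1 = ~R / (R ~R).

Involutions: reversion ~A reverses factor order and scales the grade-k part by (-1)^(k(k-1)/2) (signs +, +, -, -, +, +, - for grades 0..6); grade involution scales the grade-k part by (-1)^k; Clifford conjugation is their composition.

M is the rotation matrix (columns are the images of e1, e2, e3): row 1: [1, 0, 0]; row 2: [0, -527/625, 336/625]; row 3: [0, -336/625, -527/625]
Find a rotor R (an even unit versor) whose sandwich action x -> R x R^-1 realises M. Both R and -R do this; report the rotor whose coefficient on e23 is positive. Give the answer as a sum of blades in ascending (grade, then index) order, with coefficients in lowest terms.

Method: write R = a + b12*e12 + b13*e13 + b23*e23 with a^2 + b12^2 + b13^2 + b23^2 = 1 (so R^-1 = ~R). Expanding the columns R e_j ~R gives tr M = 4a^2 - 1 and, from the antisymmetric part, M21 - M12 = -4a*b12, M13 - M31 = 4a*b13, M32 - M23 = -4a*b23.
Here tr M = -429/625, so a^2 = (1 + tr M)/4 = 49/625 and a = ±7/25. Taking a = 7/25: M21 - M12 = 0, M13 - M31 = 0, M32 - M23 = -672/625, giving b12 = 0, b13 = 0, b23 = 24/25, i.e. R = 7/25 + 24/25*e23.
Its e23 coefficient is already positive.
Answer: 7/25 + 24/25*e23. Note: both R and -R realise this M (trace -429/625); the covering map identifies them, and the e23-coefficient sign is the tie-breaker.


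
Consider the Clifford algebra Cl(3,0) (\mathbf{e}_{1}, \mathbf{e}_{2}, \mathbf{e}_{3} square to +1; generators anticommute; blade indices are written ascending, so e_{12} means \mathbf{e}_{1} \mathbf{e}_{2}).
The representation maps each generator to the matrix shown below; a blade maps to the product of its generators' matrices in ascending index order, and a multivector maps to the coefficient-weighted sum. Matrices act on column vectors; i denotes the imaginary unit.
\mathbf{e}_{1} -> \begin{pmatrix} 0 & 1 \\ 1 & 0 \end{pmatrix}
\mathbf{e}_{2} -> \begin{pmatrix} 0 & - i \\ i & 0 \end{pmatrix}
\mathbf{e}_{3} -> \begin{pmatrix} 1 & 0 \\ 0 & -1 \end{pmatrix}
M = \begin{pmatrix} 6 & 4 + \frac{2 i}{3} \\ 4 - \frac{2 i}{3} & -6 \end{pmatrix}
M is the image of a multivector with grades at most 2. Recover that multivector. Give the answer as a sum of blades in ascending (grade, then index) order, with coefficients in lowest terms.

Method: 1, rho(e_{1}), rho(e_{2}), rho(e_{3}) form a trace-orthogonal basis of the 2x2 complex matrices (tr(X Y) = 2 if X = Y, else 0), so M = m0*1 + m1*rho(e_{1}) + m2*rho(e_{2}) + m3*rho(e_{3}) with m0 = tr(M)/2 = 0, m1 = tr(M rho(e_{1}))/2 = 4, m2 = tr(M rho(e_{2}))/2 = - \frac{2}{3}, m3 = tr(M rho(e_{3}))/2 = 6.
Multiplying table entries, the bivector images are rho(e_{12}) = i*rho(e_{3}), rho(e_{13}) = -i*rho(e_{2}), rho(e_{23}) = i*rho(e_{1}); with real blade coefficients the real parts of m0..m3 are the coefficients of 1, e_{1}, e_{2}, e_{3} and the imaginary parts give the bivectors (e_{23}: Im m1, e_{13}: -Im m2, e_{12}: Im m3).
Answer: 4 e_{1} - \frac{2}{3} e_{2} + 6 e_{3}


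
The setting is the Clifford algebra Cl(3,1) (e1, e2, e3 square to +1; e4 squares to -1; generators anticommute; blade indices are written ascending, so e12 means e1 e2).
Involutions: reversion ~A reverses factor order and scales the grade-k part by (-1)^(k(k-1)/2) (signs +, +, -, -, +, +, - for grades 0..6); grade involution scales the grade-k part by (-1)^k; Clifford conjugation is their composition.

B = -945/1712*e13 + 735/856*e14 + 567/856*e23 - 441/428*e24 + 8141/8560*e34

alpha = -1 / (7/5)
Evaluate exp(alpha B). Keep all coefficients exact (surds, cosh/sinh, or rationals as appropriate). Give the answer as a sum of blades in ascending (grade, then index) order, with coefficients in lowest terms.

B^2 term by term: the squares give (-945/1712)^2*(e13)^2 + (735/856)^2*(e14)^2 + (567/856)^2*(e23)^2 + (-441/428)^2*(e24)^2 + (8141/8560)^2*(e34)^2 = 893025/2930944*(-1) + 540225/732736*(+1) + 321489/732736*(-1) + 194481/183184*(+1) + 66275881/73273600*(+1) = 49/25 (each basis 2-blade squares to minus the product of its generators' squares); cross terms between blades sharing an index anticommute and cancel; the commuting (index-disjoint) pairs give grade-4 terms 2*c*c'*(blade product), which cancel blade by blade — e1234: -416745/366368 + 416745/366368 = 0 — confirming B is simple. So B^2 = 49/25.
B^2 = 49/25 — since the square is positive, the closed form is hyperbolic: l = 7/5, alpha*l = -1, so exp(alpha B) = cosh(-1) + (sinh(-1)/(7/5))*B = cosh(1) + (-5*sinh(1)/7)*B.
Answer: cosh(1) + 675*sinh(1)/1712*e13 - 525*sinh(1)/856*e14 - 405*sinh(1)/856*e23 + 315*sinh(1)/428*e24 - 1163*sinh(1)/1712*e34
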